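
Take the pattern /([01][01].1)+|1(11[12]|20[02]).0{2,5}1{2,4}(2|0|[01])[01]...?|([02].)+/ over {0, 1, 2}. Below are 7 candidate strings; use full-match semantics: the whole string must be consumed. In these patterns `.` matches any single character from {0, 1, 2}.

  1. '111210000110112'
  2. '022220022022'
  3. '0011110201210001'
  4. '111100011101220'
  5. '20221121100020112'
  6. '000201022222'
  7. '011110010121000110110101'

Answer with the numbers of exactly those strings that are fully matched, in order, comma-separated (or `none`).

1 → match
2 → match
3 → no match
4 → match
5 → no match
6 → match
7 → match

1, 2, 4, 6, 7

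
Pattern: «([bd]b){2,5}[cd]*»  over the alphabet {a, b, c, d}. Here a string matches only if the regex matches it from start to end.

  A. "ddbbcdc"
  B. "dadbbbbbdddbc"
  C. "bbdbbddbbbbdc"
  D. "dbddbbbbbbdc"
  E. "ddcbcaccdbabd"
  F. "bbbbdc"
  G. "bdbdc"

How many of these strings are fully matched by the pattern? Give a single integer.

1

A → no match
B → no match
C → no match
D → no match
E → no match
F → match
G → no match
Total matched: 1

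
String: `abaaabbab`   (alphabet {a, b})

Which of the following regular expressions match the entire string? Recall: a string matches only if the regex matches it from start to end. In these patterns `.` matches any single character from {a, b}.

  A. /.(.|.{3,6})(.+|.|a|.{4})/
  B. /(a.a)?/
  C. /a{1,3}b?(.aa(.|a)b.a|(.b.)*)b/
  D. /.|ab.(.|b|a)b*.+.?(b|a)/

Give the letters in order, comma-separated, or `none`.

A, C, D

A → match
B → no match
C → match
D → match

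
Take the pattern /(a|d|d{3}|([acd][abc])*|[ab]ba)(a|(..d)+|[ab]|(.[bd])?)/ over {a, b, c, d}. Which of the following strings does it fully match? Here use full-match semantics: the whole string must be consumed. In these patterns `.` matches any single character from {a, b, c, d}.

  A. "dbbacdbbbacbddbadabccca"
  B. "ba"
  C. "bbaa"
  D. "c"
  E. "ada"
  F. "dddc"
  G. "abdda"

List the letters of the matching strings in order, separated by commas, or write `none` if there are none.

A → no match
B → no match
C → match
D → no match
E → no match
F → no match
G → no match

C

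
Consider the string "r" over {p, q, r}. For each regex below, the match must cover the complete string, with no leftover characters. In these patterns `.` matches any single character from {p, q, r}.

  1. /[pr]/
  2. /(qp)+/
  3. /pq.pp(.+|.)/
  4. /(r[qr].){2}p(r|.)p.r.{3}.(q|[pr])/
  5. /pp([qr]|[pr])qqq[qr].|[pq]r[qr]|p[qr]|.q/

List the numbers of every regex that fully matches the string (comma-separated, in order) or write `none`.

1

1 → match
2 → no match — must start with "qp"
3 → no match — must start with "pq"
4 → no match
5 → no match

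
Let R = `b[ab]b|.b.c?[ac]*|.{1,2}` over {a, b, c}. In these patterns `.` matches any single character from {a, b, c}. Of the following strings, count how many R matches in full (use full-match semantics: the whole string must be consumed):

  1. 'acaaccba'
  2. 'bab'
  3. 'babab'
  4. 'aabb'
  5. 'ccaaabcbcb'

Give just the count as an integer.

1 → no match
2 → match
3 → no match
4 → no match
5 → no match
Total matched: 1

1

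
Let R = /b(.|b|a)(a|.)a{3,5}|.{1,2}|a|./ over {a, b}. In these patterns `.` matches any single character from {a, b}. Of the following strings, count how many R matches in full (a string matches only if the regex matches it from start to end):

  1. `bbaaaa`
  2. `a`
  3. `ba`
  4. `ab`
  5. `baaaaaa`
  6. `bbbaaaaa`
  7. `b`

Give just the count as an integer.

7

1 → match
2 → match
3 → match
4 → match
5 → match
6 → match
7 → match
Total matched: 7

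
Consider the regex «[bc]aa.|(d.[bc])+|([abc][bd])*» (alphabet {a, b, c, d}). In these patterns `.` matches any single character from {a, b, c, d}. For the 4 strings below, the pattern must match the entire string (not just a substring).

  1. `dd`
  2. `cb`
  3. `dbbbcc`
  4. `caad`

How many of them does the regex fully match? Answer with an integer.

2

1 → no match
2 → match
3 → no match
4 → match
Total matched: 2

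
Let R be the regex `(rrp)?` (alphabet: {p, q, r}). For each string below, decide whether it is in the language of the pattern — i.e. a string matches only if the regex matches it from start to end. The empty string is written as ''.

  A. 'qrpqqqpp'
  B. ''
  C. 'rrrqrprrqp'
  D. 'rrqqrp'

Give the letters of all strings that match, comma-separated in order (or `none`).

B

A → no match
B → match
C → no match
D → no match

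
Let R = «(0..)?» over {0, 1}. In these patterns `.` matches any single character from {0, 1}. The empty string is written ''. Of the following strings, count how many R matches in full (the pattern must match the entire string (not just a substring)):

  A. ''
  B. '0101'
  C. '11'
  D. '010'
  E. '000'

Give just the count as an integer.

3

A → match
B → no match
C → no match
D → match
E → match
Total matched: 3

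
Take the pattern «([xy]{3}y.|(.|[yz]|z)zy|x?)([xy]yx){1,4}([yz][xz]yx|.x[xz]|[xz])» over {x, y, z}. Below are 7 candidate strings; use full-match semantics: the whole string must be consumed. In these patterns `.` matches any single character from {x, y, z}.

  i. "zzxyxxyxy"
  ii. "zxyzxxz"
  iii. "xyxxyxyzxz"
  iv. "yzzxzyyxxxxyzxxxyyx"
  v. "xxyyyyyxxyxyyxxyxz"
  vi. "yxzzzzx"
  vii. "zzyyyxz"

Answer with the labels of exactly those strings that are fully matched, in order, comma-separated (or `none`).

i → no match
ii → no match
iii → no match
iv → no match
v → match
vi → no match
vii → match

v, vii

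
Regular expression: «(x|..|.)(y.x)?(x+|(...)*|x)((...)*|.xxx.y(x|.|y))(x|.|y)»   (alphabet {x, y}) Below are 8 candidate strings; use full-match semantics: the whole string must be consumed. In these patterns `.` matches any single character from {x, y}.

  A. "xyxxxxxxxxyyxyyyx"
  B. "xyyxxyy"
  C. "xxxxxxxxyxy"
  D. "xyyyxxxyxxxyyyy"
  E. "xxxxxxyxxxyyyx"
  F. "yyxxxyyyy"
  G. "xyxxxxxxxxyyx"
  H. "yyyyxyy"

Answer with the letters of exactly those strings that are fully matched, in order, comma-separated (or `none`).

A → match
B → no match
C → match
D → match
E → match
F → match
G → match
H → no match

A, C, D, E, F, G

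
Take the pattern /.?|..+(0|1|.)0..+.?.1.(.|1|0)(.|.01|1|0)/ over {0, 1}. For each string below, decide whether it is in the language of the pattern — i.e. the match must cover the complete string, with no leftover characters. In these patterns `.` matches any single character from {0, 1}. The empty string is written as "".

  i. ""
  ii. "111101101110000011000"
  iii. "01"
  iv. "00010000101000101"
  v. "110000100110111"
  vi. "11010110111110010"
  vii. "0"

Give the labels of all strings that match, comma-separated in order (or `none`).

i. "" → match
ii → match
iii. "01" → no match
iv → no match
v → no match
vi → no match
vii. "0" → match

i, ii, vii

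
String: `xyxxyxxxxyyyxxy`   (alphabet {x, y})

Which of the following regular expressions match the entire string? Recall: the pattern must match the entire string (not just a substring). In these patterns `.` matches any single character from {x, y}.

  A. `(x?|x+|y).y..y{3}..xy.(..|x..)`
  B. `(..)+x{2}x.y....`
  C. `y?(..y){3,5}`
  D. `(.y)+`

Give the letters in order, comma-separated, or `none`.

B

A → no match
B → match
C → no match
D → no match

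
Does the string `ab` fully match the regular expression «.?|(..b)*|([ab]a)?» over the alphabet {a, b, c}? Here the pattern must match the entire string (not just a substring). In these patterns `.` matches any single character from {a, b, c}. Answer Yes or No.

No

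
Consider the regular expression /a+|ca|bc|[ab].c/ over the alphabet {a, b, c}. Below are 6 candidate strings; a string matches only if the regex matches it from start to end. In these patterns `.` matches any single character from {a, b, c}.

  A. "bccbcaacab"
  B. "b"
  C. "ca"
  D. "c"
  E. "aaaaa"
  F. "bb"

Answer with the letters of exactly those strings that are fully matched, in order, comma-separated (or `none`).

C, E

A → no match
B → no match
C → match
D → no match
E → match
F → no match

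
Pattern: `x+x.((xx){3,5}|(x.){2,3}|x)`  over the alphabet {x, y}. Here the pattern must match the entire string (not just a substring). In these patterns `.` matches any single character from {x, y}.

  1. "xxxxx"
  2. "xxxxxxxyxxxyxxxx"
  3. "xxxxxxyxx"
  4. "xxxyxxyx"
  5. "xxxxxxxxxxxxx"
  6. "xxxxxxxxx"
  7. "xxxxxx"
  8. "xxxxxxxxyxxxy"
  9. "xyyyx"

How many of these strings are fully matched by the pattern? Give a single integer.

6

1 → match
2 → no match
3 → match
4 → no match
5 → match
6 → match
7 → match
8 → match
9 → no match
Total matched: 6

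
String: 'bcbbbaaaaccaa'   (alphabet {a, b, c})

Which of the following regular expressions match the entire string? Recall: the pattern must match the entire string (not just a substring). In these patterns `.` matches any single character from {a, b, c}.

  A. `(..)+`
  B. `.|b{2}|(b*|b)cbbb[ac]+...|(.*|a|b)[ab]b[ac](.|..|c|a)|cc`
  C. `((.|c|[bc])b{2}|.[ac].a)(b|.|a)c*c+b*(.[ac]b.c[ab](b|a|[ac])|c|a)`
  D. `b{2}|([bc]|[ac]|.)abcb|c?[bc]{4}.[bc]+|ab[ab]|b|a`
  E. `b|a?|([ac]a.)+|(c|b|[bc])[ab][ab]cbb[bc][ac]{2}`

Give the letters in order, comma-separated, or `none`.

A → no match
B → match
C → no match
D → no match
E → no match

B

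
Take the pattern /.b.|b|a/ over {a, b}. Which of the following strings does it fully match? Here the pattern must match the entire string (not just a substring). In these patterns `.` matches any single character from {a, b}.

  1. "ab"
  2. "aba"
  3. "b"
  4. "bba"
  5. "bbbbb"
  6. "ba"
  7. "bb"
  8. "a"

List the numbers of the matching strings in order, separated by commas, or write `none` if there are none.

1 → no match
2 → match
3 → match
4 → match
5 → no match
6 → no match
7 → no match
8 → match

2, 3, 4, 8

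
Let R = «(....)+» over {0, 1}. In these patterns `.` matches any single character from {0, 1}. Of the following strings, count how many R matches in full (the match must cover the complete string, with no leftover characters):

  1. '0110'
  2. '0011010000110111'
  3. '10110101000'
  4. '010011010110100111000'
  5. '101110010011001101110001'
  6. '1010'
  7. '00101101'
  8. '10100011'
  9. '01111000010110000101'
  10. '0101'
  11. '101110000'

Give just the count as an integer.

8

1 → match
2 → match
3 → no match
4 → no match
5 → match
6 → match
7 → match
8 → match
9 → match
10 → match
11 → no match
Total matched: 8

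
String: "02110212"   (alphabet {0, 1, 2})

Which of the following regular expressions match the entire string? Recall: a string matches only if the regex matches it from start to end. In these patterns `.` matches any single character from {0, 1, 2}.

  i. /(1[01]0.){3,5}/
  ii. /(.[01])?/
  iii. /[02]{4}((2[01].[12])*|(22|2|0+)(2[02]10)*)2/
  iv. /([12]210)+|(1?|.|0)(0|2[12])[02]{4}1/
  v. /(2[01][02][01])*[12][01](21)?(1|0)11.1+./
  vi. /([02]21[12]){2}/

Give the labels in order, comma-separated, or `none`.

i → no match — must start with "1"
ii → no match
iii → no match
iv → no match
v → no match
vi → match

vi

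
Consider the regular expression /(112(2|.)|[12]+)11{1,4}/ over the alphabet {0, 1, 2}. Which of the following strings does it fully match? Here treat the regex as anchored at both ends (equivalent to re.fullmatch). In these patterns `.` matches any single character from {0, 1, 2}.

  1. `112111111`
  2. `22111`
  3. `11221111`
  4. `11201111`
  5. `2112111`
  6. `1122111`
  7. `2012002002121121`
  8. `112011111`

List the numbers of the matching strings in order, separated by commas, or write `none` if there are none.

1. `112111111` → match
2. `22111` → match
3. `11221111` → match
4. `11201111` → match
5. `2112111` → match
6. `1122111` → match
7 → no match
8. `112011111` → match

1, 2, 3, 4, 5, 6, 8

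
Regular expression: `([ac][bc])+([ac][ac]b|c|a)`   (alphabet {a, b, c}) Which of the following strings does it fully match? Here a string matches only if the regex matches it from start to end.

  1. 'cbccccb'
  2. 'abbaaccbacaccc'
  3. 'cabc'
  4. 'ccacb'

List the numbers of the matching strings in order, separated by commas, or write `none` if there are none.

1 → match
2 → no match
3 → no match
4 → match

1, 4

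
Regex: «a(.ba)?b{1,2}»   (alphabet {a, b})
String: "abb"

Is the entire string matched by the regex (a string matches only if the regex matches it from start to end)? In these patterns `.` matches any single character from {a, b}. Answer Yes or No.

Yes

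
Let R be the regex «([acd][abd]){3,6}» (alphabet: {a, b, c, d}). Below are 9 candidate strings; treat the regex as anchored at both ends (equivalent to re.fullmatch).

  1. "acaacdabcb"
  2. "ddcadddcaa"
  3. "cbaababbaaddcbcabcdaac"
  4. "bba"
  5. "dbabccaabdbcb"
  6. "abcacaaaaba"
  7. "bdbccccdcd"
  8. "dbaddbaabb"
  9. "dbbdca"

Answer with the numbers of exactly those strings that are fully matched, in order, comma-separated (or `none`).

none

1 → no match
2 → no match
3 → no match
4 → no match
5 → no match
6 → no match
7 → no match
8 → no match
9 → no match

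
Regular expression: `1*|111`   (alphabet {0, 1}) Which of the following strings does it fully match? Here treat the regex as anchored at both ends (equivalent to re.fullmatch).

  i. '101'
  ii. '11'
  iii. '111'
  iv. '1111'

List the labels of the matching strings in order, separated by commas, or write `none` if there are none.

i → no match
ii → match
iii → match
iv → match

ii, iii, iv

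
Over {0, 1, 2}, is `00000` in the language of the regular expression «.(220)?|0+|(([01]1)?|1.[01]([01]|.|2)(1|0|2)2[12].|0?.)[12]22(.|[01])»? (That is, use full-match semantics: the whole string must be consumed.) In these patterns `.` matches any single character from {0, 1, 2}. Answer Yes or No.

Yes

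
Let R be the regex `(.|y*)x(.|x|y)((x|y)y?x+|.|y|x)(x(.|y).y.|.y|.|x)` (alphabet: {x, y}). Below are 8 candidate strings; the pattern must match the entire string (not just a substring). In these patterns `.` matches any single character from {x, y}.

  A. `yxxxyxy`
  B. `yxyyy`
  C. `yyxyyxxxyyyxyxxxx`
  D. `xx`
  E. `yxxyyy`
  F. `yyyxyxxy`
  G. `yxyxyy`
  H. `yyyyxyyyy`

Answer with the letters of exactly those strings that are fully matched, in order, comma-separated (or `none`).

A, B, E, F, G, H

A → match
B → match
C → no match
D → no match
E → match
F → match
G → match
H → match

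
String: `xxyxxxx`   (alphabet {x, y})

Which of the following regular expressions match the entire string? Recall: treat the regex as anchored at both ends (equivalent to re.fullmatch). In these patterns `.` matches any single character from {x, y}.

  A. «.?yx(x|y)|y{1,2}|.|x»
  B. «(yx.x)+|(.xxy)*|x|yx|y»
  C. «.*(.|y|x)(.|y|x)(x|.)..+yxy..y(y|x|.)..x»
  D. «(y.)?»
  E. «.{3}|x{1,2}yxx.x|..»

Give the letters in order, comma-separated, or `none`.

E

A → no match
B → no match
C → no match
D → no match
E → match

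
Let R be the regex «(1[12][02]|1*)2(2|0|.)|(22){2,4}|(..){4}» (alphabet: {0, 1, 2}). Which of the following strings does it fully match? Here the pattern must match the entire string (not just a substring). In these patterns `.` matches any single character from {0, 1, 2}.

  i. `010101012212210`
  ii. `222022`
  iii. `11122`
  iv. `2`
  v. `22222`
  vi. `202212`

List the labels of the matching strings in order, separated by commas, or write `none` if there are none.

i → no match
ii → no match
iii → match
iv → no match
v → no match
vi → no match

iii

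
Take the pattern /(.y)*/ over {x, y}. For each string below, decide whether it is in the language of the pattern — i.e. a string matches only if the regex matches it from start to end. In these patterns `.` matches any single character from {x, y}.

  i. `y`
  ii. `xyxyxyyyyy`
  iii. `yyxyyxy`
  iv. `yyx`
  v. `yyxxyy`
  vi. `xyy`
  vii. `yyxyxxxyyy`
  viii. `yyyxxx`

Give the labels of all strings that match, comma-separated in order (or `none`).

i → no match
ii → match
iii → no match
iv → no match
v → no match
vi → no match
vii → no match
viii → no match

ii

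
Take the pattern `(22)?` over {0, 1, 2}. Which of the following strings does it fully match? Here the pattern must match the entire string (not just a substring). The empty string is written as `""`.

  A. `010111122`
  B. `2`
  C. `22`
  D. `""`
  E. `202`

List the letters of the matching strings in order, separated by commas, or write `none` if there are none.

C, D

A → no match
B → no match
C → match
D → match
E → no match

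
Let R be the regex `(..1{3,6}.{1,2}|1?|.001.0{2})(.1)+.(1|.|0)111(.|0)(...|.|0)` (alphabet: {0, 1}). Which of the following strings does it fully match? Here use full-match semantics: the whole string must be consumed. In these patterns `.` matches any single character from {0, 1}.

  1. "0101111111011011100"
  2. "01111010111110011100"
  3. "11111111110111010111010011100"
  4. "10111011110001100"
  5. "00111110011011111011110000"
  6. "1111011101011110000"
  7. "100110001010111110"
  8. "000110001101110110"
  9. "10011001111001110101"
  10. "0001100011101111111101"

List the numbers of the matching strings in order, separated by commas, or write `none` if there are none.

1, 2, 3, 5, 6, 7, 8, 9, 10

1 → match
2 → match
3 → match
4 → no match
5 → match
6 → match
7 → match
8 → match
9 → match
10 → match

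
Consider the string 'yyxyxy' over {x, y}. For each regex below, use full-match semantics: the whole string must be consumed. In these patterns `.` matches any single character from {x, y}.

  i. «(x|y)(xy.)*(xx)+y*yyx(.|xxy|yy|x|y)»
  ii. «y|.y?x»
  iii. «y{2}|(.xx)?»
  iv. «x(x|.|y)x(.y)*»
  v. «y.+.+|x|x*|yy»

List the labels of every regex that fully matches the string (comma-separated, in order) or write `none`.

i → no match
ii → no match
iii → no match
iv → no match — must start with 'x'
v → match

v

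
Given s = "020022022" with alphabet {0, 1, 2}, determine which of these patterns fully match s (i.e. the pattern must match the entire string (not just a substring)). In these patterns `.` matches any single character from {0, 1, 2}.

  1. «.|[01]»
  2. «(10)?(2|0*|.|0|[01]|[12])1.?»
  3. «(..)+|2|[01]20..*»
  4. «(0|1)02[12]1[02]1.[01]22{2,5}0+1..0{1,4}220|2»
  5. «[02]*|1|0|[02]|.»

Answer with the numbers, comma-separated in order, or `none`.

3, 5

1 → no match
2 → no match
3 → match
4 → no match
5 → match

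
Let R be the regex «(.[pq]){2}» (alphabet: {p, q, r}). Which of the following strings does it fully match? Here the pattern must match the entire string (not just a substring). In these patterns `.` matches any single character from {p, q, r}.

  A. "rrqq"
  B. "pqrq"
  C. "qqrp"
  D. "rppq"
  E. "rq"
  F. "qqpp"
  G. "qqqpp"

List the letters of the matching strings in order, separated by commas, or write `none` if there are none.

A → no match
B → match
C → match
D → match
E → no match
F → match
G → no match

B, C, D, F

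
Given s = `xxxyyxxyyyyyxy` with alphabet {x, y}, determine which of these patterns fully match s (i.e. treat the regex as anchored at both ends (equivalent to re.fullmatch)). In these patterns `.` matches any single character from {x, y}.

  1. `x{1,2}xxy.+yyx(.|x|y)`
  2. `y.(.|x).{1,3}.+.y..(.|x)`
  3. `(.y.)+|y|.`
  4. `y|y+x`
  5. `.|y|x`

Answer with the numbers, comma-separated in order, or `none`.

1

1 → match
2 → no match — must start with `y`
3 → no match
4 → no match — must start with `y`
5 → no match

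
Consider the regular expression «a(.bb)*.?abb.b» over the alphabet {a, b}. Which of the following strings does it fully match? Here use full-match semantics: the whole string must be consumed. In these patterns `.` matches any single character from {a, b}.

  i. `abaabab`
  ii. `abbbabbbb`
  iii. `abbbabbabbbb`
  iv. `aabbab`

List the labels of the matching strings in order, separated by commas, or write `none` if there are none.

ii, iii, iv

i → no match
ii → match
iii → match
iv → match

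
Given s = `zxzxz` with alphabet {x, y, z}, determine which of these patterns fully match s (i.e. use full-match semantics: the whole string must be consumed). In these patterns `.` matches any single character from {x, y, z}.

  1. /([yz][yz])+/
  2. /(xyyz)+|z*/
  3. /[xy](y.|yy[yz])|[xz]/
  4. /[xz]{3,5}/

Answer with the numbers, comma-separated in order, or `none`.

4

1 → no match
2 → no match
3 → no match
4 → match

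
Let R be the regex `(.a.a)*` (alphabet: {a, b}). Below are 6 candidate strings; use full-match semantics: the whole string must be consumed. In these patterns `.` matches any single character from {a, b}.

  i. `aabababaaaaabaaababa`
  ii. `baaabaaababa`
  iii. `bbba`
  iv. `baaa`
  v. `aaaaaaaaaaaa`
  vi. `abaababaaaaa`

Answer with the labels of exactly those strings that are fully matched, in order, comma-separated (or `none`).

i → match
ii → match
iii → no match
iv → match
v → match
vi → no match

i, ii, iv, v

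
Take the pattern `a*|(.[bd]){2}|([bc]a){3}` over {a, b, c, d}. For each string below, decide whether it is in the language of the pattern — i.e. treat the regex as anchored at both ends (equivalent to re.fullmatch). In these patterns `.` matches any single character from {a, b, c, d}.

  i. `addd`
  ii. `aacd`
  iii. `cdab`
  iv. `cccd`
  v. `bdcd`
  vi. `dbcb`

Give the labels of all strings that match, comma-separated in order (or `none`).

i, iii, v, vi

i → match
ii → no match
iii → match
iv → no match
v → match
vi → match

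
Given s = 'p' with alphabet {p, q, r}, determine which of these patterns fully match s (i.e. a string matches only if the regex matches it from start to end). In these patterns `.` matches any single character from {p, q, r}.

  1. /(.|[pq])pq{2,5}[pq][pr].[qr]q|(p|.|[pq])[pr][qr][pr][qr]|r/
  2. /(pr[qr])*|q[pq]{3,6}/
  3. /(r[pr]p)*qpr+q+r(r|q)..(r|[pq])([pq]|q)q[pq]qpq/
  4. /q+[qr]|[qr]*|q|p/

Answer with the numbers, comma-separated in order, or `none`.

4

1 → no match
2 → no match
3 → no match — must end with 'qpq'
4 → match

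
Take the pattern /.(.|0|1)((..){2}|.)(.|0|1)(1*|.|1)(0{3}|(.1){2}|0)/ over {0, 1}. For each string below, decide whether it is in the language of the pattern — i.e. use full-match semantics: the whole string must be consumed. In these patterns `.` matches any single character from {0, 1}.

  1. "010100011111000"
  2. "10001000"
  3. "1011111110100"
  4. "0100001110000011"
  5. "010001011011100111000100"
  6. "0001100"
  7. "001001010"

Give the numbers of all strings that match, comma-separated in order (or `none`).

1 → match
2 → match
3 → no match
4 → no match
5 → no match
6 → no match
7 → match

1, 2, 7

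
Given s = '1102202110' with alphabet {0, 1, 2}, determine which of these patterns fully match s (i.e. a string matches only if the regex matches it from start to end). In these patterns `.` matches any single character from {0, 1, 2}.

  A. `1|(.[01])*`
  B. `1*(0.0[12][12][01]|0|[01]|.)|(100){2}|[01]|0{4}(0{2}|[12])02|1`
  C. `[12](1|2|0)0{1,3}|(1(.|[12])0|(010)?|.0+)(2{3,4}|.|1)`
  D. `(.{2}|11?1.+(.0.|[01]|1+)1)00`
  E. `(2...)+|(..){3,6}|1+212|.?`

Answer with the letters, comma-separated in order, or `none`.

E

A → no match
B → no match
C → no match
D → no match — must end with '00'
E → match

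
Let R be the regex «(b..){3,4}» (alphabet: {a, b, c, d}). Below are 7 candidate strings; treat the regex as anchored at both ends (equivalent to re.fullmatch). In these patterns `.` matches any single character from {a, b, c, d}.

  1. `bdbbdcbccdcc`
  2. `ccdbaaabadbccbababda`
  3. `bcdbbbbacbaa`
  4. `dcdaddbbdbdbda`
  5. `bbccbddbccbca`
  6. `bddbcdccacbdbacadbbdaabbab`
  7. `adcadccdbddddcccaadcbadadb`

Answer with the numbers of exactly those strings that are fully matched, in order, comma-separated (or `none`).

1 → no match
2 → no match — must start with `b`
3 → match
4 → no match — must start with `b`
5 → no match
6 → no match
7 → no match — must start with `b`

3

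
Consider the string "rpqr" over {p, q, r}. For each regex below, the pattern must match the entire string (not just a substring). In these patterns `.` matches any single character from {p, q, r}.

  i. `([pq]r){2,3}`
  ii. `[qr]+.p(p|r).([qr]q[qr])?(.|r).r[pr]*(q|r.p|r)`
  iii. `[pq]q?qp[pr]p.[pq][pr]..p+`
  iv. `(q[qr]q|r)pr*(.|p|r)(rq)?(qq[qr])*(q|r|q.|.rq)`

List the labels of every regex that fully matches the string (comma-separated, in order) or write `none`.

i → no match
ii → no match
iii → no match — must end with "p"
iv → match

iv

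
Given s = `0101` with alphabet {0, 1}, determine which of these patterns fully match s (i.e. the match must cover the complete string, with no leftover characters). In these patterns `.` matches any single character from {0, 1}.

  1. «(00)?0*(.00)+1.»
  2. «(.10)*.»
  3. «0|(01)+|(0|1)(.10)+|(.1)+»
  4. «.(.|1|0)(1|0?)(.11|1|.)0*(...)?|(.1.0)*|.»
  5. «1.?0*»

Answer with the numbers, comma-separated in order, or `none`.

2, 3, 4

1 → no match
2 → match
3 → match
4 → match
5 → no match — must start with `1`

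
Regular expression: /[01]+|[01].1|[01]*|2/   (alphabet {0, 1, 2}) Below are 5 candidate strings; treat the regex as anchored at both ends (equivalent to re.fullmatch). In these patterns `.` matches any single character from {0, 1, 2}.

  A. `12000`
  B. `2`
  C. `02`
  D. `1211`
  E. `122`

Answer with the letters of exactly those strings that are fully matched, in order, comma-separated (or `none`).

A → no match
B → match
C → no match
D → no match
E → no match

B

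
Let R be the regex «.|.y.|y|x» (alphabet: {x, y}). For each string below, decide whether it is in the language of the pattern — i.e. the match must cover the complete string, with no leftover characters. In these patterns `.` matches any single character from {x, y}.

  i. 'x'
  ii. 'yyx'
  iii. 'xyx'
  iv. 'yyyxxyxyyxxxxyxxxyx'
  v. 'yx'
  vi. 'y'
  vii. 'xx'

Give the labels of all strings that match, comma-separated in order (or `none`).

i, ii, iii, vi

i → match
ii → match
iii → match
iv → no match
v → no match
vi → match
vii → no match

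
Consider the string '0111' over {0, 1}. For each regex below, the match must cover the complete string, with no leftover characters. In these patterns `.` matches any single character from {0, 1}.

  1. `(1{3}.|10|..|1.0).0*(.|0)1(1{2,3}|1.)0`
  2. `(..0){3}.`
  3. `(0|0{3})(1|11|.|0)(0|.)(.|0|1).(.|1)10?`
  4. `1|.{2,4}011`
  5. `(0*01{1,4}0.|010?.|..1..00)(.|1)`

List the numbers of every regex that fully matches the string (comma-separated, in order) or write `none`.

1 → no match — must end with '0'
2 → no match
3 → no match
4 → no match
5 → match

5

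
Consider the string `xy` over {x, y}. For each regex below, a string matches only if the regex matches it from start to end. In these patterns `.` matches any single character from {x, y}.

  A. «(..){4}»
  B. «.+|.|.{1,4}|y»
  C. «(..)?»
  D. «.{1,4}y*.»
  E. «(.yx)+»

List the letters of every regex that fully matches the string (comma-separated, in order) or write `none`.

A → no match
B → match
C → match
D → match
E → no match — must end with `yx`

B, C, D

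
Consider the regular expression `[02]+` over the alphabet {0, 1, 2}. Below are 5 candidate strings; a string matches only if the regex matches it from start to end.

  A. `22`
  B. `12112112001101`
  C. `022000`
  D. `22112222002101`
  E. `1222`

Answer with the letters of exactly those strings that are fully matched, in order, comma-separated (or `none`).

A, C

A → match
B → no match
C → match
D → no match
E → no match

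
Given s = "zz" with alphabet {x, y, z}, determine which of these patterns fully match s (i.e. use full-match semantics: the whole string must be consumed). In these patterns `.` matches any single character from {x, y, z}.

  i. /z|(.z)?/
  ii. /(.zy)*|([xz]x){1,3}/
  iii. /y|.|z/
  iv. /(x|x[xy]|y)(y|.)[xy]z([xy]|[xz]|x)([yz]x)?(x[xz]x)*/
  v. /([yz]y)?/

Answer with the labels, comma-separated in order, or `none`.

i

i → match
ii → no match
iii → no match
iv → no match
v → no match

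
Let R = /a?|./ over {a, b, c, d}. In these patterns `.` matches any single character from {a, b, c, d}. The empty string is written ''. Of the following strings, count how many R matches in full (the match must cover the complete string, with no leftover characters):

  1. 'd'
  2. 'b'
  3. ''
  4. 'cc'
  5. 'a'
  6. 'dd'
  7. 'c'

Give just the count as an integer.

1 → match
2 → match
3 → match
4 → no match
5 → match
6 → no match
7 → match
Total matched: 5

5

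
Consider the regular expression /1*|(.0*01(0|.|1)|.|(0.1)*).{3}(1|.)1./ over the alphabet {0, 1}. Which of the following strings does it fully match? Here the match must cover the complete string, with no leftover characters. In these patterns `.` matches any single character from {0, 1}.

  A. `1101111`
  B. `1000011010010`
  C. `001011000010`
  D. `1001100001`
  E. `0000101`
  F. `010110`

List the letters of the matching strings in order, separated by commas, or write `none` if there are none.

A, B, C, F

A → match
B → match
C → match
D → no match
E → no match
F → match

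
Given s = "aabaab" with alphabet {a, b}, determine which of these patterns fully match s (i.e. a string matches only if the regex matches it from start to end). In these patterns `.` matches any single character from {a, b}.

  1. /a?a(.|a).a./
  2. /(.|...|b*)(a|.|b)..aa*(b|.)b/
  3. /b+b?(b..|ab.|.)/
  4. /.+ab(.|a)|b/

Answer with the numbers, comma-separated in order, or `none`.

1, 2

1 → match
2 → match
3 → no match — must start with "b"
4 → no match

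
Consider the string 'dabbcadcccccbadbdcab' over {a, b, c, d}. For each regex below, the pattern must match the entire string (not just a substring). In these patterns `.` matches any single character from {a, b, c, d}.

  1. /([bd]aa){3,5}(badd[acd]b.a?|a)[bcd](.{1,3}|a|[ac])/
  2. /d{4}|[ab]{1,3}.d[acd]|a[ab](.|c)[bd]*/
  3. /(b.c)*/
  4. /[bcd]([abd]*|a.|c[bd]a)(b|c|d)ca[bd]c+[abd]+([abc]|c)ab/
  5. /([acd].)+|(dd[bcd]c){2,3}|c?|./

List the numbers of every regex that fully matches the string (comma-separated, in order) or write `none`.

4

1 → no match
2 → no match
3 → no match
4 → match
5 → no match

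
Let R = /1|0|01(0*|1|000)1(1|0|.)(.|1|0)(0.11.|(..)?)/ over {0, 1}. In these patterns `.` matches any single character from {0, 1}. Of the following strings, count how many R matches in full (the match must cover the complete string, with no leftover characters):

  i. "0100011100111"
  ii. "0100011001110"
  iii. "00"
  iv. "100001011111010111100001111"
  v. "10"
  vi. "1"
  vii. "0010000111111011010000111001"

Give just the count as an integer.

3

i → match
ii → match
iii → no match
iv → no match
v → no match
vi → match
vii → no match
Total matched: 3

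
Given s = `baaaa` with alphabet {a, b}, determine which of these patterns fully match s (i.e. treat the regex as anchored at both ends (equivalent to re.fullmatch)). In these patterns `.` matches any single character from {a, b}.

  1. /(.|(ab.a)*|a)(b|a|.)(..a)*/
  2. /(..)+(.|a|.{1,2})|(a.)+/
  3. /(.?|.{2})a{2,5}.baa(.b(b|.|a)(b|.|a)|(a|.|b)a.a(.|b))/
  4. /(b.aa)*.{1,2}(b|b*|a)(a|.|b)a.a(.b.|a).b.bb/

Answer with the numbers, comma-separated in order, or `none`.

1 → match
2 → match
3 → no match
4 → no match — must end with `bb`

1, 2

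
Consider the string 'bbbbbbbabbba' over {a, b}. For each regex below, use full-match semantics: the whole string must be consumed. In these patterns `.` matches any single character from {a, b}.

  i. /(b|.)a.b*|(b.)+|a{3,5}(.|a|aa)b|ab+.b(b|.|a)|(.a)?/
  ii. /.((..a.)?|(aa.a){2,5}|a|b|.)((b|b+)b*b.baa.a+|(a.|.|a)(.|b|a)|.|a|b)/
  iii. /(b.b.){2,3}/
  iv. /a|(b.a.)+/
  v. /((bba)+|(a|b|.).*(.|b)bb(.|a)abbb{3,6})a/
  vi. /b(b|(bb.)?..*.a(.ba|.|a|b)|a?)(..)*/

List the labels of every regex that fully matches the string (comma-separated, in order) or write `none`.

i → match
ii → no match
iii → match
iv → no match
v → no match
vi → match

i, iii, vi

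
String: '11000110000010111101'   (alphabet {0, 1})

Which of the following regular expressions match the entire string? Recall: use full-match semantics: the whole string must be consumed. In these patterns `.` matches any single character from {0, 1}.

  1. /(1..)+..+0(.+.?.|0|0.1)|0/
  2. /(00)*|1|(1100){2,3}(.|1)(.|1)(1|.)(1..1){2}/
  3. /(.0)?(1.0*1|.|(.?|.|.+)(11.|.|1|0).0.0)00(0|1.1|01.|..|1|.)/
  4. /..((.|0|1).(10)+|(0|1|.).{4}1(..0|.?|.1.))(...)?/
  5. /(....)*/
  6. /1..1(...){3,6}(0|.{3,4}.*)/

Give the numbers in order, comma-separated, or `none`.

1, 5

1 → match
2 → no match
3 → no match
4 → no match
5 → match
6 → no match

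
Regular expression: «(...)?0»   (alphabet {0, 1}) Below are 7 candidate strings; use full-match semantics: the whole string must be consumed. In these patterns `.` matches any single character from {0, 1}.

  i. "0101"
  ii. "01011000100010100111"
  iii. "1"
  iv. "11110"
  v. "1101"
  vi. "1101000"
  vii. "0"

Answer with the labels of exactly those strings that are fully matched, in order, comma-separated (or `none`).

i → no match — must end with "0"
ii → no match — must end with "0"
iii → no match — must end with "0"
iv → no match
v → no match — must end with "0"
vi → no match
vii → match

vii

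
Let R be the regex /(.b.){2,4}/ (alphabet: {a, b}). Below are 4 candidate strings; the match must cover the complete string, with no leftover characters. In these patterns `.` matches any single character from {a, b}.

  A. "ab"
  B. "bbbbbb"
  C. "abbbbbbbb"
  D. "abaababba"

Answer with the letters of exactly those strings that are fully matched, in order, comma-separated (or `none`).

B, C, D

A → no match
B → match
C → match
D → match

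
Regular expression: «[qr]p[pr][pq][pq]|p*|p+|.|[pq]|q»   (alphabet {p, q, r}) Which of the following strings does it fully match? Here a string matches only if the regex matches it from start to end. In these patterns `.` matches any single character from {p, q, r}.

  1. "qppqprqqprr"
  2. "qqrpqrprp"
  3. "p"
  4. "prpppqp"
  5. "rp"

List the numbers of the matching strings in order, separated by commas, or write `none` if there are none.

3

1 → no match
2 → no match
3 → match
4 → no match
5 → no match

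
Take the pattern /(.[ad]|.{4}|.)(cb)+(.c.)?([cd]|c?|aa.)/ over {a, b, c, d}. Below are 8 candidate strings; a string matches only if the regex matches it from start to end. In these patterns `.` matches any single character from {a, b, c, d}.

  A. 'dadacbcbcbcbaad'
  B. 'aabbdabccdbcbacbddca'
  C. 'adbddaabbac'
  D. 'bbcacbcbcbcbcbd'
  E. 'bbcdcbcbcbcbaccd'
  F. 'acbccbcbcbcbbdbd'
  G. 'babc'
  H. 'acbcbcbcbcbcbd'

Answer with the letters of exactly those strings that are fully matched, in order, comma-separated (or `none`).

A, D, E, H

A → match
B → no match
C → no match
D → match
E → match
F → no match
G → no match
H → match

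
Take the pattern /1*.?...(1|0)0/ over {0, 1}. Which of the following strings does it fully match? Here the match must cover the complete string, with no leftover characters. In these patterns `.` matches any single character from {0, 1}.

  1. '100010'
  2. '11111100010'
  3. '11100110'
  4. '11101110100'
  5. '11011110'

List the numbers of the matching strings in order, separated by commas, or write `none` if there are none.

1, 2, 3, 5

1. '100010' → match
2. '11111100010' → match
3. '11100110' → match
4. '11101110100' → no match
5. '11011110' → match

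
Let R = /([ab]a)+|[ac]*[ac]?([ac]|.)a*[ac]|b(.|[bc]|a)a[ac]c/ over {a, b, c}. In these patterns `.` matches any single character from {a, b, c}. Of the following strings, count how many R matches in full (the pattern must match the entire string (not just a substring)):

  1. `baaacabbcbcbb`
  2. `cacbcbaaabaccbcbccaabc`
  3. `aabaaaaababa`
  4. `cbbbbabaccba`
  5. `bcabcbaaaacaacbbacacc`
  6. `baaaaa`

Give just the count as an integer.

2

1 → no match
2 → no match
3 → match
4 → no match
5 → no match
6 → match
Total matched: 2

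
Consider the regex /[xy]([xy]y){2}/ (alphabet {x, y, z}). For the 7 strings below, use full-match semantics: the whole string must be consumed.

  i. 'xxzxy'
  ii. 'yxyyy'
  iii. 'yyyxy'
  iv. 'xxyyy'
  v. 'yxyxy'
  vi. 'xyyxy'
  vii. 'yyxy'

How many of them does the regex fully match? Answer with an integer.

i → no match
ii → match
iii → match
iv → match
v → match
vi → match
vii → no match
Total matched: 5

5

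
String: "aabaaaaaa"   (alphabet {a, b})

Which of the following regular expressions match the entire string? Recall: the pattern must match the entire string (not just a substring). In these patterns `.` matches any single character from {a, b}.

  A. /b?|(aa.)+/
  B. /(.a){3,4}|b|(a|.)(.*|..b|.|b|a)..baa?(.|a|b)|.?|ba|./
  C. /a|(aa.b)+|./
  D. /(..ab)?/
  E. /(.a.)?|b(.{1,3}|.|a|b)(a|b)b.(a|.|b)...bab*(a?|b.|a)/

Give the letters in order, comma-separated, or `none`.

A → match
B → no match
C → no match
D → no match
E → no match

A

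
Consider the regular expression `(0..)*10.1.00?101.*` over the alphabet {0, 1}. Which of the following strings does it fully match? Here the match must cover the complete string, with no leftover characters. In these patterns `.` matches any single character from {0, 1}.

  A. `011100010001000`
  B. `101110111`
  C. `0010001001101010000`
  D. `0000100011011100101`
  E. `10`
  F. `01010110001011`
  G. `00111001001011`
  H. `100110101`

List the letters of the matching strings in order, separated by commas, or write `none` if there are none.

A → no match
B → no match
C → match
D → match
E → no match
F → match
G → no match
H → match

C, D, F, H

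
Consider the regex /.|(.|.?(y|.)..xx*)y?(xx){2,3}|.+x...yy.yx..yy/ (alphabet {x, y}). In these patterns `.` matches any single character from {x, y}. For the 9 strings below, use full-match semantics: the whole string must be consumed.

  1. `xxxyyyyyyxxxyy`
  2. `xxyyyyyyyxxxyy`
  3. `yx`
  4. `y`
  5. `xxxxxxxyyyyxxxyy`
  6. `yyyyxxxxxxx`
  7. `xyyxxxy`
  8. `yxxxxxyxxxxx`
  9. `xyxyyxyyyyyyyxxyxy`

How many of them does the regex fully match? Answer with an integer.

1 → match
2 → match
3 → no match
4 → match
5 → match
6 → match
7 → no match
8 → no match
9 → no match
Total matched: 5

5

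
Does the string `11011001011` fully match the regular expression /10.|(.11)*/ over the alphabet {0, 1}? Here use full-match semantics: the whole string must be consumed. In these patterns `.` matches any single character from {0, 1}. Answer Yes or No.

No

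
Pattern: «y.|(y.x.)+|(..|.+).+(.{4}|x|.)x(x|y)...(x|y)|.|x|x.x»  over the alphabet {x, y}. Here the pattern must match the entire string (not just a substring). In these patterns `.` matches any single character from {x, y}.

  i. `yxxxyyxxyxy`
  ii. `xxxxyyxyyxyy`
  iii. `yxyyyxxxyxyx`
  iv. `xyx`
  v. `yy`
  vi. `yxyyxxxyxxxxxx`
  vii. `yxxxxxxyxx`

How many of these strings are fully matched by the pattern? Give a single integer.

i → no match
ii → match
iii → match
iv → match
v → match
vi → match
vii → match
Total matched: 6

6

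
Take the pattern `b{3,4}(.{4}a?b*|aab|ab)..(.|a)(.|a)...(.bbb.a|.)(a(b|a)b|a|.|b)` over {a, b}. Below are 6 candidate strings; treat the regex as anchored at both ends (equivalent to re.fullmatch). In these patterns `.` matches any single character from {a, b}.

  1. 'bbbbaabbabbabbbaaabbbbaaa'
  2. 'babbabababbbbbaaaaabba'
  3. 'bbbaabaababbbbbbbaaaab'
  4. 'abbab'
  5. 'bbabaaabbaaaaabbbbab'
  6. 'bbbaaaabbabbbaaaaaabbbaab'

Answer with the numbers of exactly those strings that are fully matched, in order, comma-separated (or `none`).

1 → match
2 → no match
3 → match
4 → no match — must start with 'b'
5 → no match
6 → no match

1, 3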